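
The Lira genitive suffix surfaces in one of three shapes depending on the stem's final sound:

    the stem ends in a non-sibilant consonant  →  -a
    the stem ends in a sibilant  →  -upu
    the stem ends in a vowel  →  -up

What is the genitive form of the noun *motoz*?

*motoz* — final sound /z/ (a sibilant) → -upu → *motozupu*.

motozupu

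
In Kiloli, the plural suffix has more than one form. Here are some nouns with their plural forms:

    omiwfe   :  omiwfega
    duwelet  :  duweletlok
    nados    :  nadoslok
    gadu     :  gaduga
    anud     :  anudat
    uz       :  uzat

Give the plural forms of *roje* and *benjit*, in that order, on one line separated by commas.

The suffix is conditioned by the final sound: -lok when the stem ends in a voiceless consonant (*duwelet*, *nados*); -at when the stem ends in a voiced consonant (*anud*, *uz*); -ga when the stem ends in a vowel (*omiwfe*, *gadu*).
Since the final sound of *roje* is /e/ (a vowel), it takes -ga, giving *rojega*.
*benjit*: final sound = /t/, a voiceless consonant → -lok → *benjitlok*.

rojega, benjitlok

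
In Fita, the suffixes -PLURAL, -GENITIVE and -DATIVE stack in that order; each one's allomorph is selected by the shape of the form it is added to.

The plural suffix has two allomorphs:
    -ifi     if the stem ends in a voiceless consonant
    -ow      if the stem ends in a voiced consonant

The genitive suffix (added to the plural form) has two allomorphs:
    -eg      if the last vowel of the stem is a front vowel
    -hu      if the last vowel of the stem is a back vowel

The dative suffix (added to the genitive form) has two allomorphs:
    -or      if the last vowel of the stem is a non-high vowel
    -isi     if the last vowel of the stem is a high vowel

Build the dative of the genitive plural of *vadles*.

*vadles* — final consonant /s/ (voiceless) → -ifi → *vadlesifi*.
The plural form *vadlesifi* — last vowel /i/ (a front vowel) → -eg → *vadlesifieg*.
The last vowel of the genitive form *vadlesifieg* is /e/, which is a non-high vowel, so the dative suffix is -or, giving *vadlesifiegor*.

vadlesifiegor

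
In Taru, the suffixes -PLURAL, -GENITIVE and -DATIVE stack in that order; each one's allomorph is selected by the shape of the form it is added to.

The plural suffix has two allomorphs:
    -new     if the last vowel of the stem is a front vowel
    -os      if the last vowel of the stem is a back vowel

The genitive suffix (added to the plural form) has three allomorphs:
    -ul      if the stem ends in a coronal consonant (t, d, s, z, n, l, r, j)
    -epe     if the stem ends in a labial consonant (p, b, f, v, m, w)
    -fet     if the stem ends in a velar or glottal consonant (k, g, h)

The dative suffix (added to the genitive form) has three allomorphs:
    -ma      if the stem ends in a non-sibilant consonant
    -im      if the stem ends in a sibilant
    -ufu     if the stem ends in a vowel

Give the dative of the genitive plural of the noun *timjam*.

timjamosulma

The last vowel of *timjam* is /a/, which is a back vowel, so the plural suffix is -os, giving *timjamos*.
Since the final consonant of the plural form *timjamos* is /s/ (coronal), it takes -ul, giving *timjamosul*.
The genitive form *timjamosul*: final sound = /l/, a non-sibilant consonant → -ma → *timjamosulma*.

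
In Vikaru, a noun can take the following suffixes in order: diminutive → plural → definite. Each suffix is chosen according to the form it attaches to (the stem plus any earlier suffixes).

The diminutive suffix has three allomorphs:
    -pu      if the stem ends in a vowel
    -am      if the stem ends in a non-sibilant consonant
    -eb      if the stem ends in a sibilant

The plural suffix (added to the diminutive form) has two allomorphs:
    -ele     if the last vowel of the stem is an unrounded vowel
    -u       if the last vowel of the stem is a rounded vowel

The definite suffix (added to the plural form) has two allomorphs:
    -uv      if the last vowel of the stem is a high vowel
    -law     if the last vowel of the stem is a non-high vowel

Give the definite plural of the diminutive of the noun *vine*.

*vine*: final sound = /e/, a vowel → -pu → *vinepu*.
The last vowel of the diminutive form *vinepu* is /u/, which is a rounded vowel, so the plural suffix is -u, giving *vinepuu*.
Since the last vowel of the plural form *vinepuu* is /u/ (a high vowel), it takes -uv, giving *vinepuuuv*.

vinepuuuv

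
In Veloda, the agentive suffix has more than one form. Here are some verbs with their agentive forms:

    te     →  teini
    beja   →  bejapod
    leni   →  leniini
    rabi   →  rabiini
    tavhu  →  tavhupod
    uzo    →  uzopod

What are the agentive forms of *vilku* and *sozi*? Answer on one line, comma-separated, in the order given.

vilkupod, soziini

The pattern is front/back vowel harmony: -ini when the last vowel of the stem is a front vowel (*te*, *leni*, *rabi*); -pod when the last vowel of the stem is a back vowel (*beja*, *tavhu*, *uzo*).
*vilku* — last vowel /u/ (a back vowel) → -pod → *vilkupod*.
The last vowel of *sozi* is /i/, which is a front vowel, so the suffix is -ini, giving *soziini*.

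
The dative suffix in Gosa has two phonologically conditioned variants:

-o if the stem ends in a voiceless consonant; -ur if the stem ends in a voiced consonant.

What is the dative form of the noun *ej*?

ejur

Since the final consonant of *ej* is /j/ (voiced), it takes -ur, giving *ejur*.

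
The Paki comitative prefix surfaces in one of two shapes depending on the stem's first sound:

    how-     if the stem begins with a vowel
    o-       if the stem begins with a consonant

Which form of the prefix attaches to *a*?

Since the first sound of *a* is /a/ (a vowel), it takes how-.

how-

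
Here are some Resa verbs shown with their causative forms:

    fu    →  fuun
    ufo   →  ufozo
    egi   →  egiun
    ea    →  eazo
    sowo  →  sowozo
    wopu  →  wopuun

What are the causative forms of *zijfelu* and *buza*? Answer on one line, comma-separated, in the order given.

zijfeluun, buzazo

The pattern is height harmony: -un when the last vowel of the stem is a high vowel (*fu*, *egi*, *wopu*); -zo when the last vowel of the stem is a non-high vowel (*ufo*, *ea*, *sowo*).
*zijfelu*: last vowel = /u/, a high vowel → -un → *zijfeluun*.
The last vowel of *buza* is /a/, which is a non-high vowel, so the suffix is -zo, giving *buzazo*.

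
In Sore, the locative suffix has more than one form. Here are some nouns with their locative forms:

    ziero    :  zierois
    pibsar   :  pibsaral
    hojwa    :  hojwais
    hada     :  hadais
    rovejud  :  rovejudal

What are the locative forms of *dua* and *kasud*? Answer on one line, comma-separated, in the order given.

duais, kasudal

The pattern is consonant vs. vowel: -al when the stem ends in a consonant (*pibsar*, *rovejud*); -is when the stem ends in a vowel (*ziero*, *hojwa*, *hada*).
Since the final sound of *dua* is /a/ (a vowel), it takes -is, giving *duais*.
*kasud* — final sound /d/ (a consonant) → -al → *kasudal*.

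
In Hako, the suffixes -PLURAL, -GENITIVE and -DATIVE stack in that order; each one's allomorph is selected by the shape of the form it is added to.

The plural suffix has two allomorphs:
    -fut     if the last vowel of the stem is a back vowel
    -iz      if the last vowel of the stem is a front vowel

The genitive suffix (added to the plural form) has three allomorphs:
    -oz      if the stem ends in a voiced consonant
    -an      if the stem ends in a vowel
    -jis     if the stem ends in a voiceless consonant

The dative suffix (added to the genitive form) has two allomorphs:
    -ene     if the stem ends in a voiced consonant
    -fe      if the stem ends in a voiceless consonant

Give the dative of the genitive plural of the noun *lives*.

*lives* — last vowel /e/ (a front vowel) → -iz → *livesiz*.
The final sound of the plural form *livesiz* is /z/, which is a voiced consonant, so the genitive suffix is -oz, giving *livesizoz*.
The genitive form *livesizoz*: final consonant = /z/, voiced → -ene → *livesizozene*.

livesizozene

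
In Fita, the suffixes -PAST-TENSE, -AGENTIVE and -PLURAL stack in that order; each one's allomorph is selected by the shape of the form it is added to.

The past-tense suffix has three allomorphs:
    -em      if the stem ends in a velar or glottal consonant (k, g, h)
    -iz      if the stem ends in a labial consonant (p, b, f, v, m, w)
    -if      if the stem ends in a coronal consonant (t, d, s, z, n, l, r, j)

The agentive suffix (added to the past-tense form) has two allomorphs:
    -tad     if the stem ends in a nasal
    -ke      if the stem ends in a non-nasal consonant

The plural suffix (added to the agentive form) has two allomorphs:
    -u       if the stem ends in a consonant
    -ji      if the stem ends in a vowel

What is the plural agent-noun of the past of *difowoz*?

The final consonant of *difowoz* is /z/, which is coronal, so the past-tense suffix is -if, giving *difowozif*.
Since the final consonant of the past-tense form *difowozif* is /f/ (non-nasal), it takes -ke, giving *difowozifke*.
Since the final sound of the agentive form *difowozifke* is /e/ (a vowel), it takes -ji, giving *difowozifkeji*.

difowozifkeji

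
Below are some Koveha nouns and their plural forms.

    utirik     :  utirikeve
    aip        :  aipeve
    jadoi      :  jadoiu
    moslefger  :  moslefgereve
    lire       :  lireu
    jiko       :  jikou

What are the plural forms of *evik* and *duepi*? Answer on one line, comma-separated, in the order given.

The pattern is consonant vs. vowel: -eve when the stem ends in a consonant (*utirik*, *aip*, *moslefger*); -u when the stem ends in a vowel (*jadoi*, *lire*, *jiko*).
*evik* — final sound /k/ (a consonant) → -eve → *evikeve*.
*duepi* — final sound /i/ (a vowel) → -u → *duepiu*.

evikeve, duepiu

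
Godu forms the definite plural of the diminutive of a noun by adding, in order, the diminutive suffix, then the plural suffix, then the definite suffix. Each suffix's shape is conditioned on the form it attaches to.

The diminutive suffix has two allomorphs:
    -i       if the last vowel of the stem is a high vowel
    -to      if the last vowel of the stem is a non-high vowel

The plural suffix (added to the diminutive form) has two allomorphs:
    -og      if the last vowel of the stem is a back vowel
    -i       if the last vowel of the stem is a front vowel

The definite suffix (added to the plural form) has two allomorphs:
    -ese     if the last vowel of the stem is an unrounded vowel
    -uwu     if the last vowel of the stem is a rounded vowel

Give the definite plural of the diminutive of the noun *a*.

atooguwu

*a*: last vowel = /a/, a non-high vowel → -to → *ato*.
The diminutive form *ato*: last vowel = /o/, a back vowel → -og → *atoog*.
Since the last vowel of the plural form *atoog* is /o/ (a rounded vowel), it takes -uwu, giving *atooguwu*.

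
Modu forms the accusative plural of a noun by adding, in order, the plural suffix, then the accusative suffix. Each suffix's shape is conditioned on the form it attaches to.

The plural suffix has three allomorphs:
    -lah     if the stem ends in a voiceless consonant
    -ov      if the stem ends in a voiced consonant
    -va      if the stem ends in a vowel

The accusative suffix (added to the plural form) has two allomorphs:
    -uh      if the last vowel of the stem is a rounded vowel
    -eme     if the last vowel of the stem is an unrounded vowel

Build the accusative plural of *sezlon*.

sezlonovuh

The final sound of *sezlon* is /n/, which is a voiced consonant, so the plural suffix is -ov, giving *sezlonov*.
The plural form *sezlonov* — last vowel /o/ (a rounded vowel) → -uh → *sezlonovuh*.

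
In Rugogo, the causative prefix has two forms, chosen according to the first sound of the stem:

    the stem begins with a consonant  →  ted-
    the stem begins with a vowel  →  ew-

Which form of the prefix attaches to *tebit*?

*tebit*: first sound = /t/, a consonant → ted-.

ted-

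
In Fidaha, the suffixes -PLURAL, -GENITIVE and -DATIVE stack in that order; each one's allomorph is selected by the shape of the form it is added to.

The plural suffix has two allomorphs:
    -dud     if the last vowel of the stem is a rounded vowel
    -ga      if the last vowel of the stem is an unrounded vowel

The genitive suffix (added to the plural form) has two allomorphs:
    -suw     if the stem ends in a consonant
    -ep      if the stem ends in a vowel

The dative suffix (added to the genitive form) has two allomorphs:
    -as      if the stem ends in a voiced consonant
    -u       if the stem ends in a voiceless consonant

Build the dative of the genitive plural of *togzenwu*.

Since the last vowel of *togzenwu* is /u/ (a rounded vowel), it takes -dud, giving *togzenwudud*.
The final sound of the plural form *togzenwudud* is /d/, which is a consonant, so the genitive suffix is -suw, giving *togzenwududsuw*.
The genitive form *togzenwududsuw*: final consonant = /w/, voiced → -as → *togzenwududsuwas*.

togzenwududsuwas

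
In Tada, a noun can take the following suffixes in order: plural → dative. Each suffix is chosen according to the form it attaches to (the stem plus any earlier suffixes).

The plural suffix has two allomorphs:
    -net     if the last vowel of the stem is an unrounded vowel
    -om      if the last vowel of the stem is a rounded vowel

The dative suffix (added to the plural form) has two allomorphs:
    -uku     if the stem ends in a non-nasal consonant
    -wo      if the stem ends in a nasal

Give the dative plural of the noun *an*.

annetuku

*an*: last vowel = /a/, an unrounded vowel → -net → *annet*.
The plural form *annet*: final consonant = /t/, non-nasal → -uku → *annetuku*.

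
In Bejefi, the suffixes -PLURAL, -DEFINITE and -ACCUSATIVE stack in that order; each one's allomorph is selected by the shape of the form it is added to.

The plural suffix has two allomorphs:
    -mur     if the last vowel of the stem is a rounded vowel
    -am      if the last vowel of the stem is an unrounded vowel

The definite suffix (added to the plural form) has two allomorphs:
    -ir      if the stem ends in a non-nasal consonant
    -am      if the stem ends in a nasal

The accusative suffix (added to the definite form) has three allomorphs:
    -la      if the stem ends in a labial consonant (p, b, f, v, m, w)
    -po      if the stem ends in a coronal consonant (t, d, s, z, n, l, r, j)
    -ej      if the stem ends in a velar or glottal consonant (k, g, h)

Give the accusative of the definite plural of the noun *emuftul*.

The last vowel of *emuftul* is /u/, which is a rounded vowel, so the plural suffix is -mur, giving *emuftulmur*.
The plural form *emuftulmur*: final consonant = /r/, non-nasal → -ir → *emuftulmurir*.
The final consonant of the definite form *emuftulmurir* is /r/, which is coronal, so the accusative suffix is -po, giving *emuftulmurirpo*.

emuftulmurirpo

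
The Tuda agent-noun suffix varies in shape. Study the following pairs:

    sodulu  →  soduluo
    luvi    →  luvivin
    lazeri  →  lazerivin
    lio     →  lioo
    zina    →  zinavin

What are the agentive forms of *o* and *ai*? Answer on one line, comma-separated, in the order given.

The suffix is conditioned by the last vowel: -o when the last vowel of the stem is a rounded vowel (*sodulu*, *lio*); -vin when the last vowel of the stem is an unrounded vowel (*luvi*, *lazeri*, *zina*).
Since the last vowel of *o* is /o/ (a rounded vowel), it takes -o, giving *oo*.
The last vowel of *ai* is /i/, which is an unrounded vowel, so the suffix is -vin, giving *aivin*.

oo, aivin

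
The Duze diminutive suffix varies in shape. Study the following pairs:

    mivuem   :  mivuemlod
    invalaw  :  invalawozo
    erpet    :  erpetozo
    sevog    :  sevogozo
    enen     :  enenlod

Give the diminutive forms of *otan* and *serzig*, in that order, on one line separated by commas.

otanlod, serzigozo

The alternation tracks the final consonant of the stem — -lod when the stem ends in a nasal (*mivuem*, *enen*); -ozo when the stem ends in a non-nasal consonant (*invalaw*, *erpet*, *sevog*).
The final consonant of *otan* is /n/, which is a nasal, so the suffix is -lod, giving *otanlod*.
The final consonant of *serzig* is /g/, which is non-nasal, so the suffix is -ozo, giving *serzigozo*.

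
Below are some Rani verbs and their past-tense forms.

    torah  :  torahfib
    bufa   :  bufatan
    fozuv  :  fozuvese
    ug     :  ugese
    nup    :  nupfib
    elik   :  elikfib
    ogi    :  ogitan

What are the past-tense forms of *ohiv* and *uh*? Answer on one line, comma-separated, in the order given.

ohivese, uhfib

The suffix is conditioned by the final sound: -fib when the stem ends in a voiceless consonant (*torah*, *nup*, *elik*); -ese when the stem ends in a voiced consonant (*fozuv*, *ug*); -tan when the stem ends in a vowel (*bufa*, *ogi*).
Since the final sound of *ohiv* is /v/ (a voiced consonant), it takes -ese, giving *ohivese*.
*uh*: final sound = /h/, a voiceless consonant → -fib → *uhfib*.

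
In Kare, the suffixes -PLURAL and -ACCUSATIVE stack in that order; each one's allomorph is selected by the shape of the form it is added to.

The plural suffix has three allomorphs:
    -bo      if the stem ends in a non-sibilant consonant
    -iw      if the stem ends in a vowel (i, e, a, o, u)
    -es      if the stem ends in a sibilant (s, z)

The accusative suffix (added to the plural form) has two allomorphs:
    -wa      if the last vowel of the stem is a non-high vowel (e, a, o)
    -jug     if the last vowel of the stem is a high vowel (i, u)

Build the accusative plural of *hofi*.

hofiiwjug

*hofi* — final sound /i/ (a vowel) → -iw → *hofiiw*.
The last vowel of the plural form *hofiiw* is /i/, which is a high vowel, so the accusative suffix is -jug, giving *hofiiwjug*.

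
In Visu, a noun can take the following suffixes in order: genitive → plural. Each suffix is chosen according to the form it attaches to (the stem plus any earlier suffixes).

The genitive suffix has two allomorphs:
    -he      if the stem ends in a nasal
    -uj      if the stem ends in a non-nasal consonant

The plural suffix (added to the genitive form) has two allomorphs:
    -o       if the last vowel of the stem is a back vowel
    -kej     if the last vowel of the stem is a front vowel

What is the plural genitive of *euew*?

euewujo

*euew*: final consonant = /w/, non-nasal → -uj → *euewuj*.
The genitive form *euewuj* — last vowel /u/ (a back vowel) → -o → *euewujo*.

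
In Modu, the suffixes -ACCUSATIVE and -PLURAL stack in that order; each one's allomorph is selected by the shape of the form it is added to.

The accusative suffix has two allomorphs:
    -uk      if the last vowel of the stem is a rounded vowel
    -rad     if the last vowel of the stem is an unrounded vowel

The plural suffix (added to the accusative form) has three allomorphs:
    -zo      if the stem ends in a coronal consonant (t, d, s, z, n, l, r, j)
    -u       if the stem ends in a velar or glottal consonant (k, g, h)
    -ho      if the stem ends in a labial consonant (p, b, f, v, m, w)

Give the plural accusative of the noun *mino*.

*mino*: last vowel = /o/, a rounded vowel → -uk → *minouk*.
The accusative form *minouk* — final consonant /k/ (velar/glottal) → -u → *minouku*.

minouku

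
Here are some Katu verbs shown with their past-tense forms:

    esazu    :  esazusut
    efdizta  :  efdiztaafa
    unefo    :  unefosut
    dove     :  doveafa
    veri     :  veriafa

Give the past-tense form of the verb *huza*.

huzaafa

The alternation tracks the last vowel of the stem — -sut when the last vowel of the stem is a rounded vowel (*esazu*, *unefo*); -afa when the last vowel of the stem is an unrounded vowel (*efdizta*, *dove*, *veri*).
Since the last vowel of *huza* is /a/ (an unrounded vowel), it takes -afa, giving *huzaafa*.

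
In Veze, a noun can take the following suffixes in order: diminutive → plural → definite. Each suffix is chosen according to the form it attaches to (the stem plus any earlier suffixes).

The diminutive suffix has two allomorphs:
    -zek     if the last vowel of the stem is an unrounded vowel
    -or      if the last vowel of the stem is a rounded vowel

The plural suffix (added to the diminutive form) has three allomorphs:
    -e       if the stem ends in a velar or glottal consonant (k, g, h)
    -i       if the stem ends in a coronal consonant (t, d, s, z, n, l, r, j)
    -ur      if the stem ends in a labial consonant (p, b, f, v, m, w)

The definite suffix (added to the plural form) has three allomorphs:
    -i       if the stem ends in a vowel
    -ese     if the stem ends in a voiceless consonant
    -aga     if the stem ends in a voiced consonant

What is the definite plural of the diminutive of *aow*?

The last vowel of *aow* is /o/, which is a rounded vowel, so the diminutive suffix is -or, giving *aowor*.
The diminutive form *aowor* — final consonant /r/ (coronal) → -i → *aowori*.
The plural form *aowori* — final sound /i/ (a vowel) → -i → *aoworii*.

aoworii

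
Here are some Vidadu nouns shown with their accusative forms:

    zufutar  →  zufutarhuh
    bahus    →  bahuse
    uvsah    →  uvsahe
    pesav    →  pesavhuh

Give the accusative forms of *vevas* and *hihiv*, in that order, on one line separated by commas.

vevase, hihivhuh

The alternation tracks the final consonant of the stem — -e when the stem ends in a voiceless consonant (*bahus*, *uvsah*); -huh when the stem ends in a voiced consonant (*zufutar*, *pesav*).
The final consonant of *vevas* is /s/, which is voiceless, so the suffix is -e, giving *vevase*.
*hihiv* — final consonant /v/ (voiced) → -huh → *hihivhuh*.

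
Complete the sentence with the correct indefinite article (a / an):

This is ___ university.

a

The indefinite article is chosen by the initial *sound* of the following word, not its spelling.
*university* begins with the sound /juː/ (u pronounced /juː/) — a consonant sound.
So the article is *a*: This is a university.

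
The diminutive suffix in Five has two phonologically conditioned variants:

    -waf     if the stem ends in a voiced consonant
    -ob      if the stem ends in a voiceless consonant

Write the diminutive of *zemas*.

zemasob

*zemas*: final consonant = /s/, voiceless → -ob → *zemasob*.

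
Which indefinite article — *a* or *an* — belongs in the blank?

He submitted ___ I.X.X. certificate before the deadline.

The indefinite article is chosen by the initial *sound* of the following word, not its spelling.
The initialism *I.X.X.* is read letter by letter; the first letter, I, is pronounced /aɪ/, which begins with a vowel sound.
So the article is *an*: He submitted an I.X.X. certificate before the deadline.

an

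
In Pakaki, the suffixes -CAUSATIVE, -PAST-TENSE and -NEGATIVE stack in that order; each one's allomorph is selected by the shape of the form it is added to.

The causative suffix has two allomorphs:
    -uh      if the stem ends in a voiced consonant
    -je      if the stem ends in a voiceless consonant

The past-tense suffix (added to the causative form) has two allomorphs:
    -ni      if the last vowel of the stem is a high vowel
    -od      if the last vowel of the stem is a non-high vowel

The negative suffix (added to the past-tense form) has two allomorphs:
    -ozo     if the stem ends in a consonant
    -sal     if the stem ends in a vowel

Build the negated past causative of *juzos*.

The final consonant of *juzos* is /s/, which is voiceless, so the causative suffix is -je, giving *juzosje*.
Since the last vowel of the causative form *juzosje* is /e/ (a non-high vowel), it takes -od, giving *juzosjeod*.
The past-tense form *juzosjeod* — final sound /d/ (a consonant) → -ozo → *juzosjeodozo*.

juzosjeodozo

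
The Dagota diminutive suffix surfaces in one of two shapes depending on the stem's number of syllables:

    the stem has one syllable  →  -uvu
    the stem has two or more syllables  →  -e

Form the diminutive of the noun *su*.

suuvu

*su* has one syllable, so the suffix is -uvu, giving *suuvu*.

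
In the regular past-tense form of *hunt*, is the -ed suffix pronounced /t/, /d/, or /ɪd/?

The stem *hunt* ends in /t/ or /d/.
The -ed suffix is realized as /ɪd/ after /t, d/; as /t/ after other voiceless consonants; and as /d/ after other voiced sounds.
So -ed on *hunt* is pronounced /ɪd/.

/ɪd/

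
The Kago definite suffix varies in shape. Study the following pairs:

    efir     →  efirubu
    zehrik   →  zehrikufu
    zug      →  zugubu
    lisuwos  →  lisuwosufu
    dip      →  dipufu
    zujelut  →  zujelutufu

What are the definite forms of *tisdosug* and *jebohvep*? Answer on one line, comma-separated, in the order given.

tisdosugubu, jebohvepufu

The suffix is conditioned by the final consonant: -ufu when the stem ends in a voiceless consonant (*zehrik*, *lisuwos*, *dip*, *zujelut*); -ubu when the stem ends in a voiced consonant (*efir*, *zug*).
*tisdosug*: final consonant = /g/, voiced → -ubu → *tisdosugubu*.
The final consonant of *jebohvep* is /p/, which is voiceless, so the suffix is -ufu, giving *jebohvepufu*.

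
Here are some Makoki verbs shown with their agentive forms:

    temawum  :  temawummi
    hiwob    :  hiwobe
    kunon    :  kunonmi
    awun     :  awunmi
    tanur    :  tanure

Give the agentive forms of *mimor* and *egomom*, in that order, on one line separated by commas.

Looking at the final consonant of each stem: -mi when the stem ends in a nasal (*temawum*, *kunon*, *awun*); -e when the stem ends in a non-nasal consonant (*hiwob*, *tanur*).
Since the final consonant of *mimor* is /r/ (non-nasal), it takes -e, giving *mimore*.
The final consonant of *egomom* is /m/, which is a nasal, so the suffix is -mi, giving *egomommi*.

mimore, egomommi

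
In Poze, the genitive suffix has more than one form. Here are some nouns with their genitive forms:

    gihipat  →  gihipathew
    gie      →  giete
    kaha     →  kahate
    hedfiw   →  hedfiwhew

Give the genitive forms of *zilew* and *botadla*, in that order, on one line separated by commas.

zilewhew, botadlate

Looking at the final sound of each stem: -hew when the stem ends in a consonant (*gihipat*, *hedfiw*); -te when the stem ends in a vowel (*gie*, *kaha*).
*zilew* — final sound /w/ (a consonant) → -hew → *zilewhew*.
*botadla*: final sound = /a/, a vowel → -te → *botadlate*.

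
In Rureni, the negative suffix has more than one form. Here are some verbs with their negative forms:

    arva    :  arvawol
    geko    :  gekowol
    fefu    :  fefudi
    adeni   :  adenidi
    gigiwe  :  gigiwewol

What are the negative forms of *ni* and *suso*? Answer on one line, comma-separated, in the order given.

nidi, susowol

The pattern is height harmony: -di when the last vowel of the stem is a high vowel (*fefu*, *adeni*); -wol when the last vowel of the stem is a non-high vowel (*arva*, *geko*, *gigiwe*).
*ni* — last vowel /i/ (a high vowel) → -di → *nidi*.
*suso*: last vowel = /o/, a non-high vowel → -wol → *susowol*.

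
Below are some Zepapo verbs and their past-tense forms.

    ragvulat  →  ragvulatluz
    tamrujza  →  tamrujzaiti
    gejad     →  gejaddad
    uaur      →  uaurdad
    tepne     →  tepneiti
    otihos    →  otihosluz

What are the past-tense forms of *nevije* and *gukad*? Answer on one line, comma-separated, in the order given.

The suffix is conditioned by the final sound: -luz when the stem ends in a voiceless consonant (*ragvulat*, *otihos*); -dad when the stem ends in a voiced consonant (*gejad*, *uaur*); -iti when the stem ends in a vowel (*tamrujza*, *tepne*).
*nevije* — final sound /e/ (a vowel) → -iti → *nevijeiti*.
The final sound of *gukad* is /d/, which is a voiced consonant, so the suffix is -dad, giving *gukaddad*.

nevijeiti, gukaddad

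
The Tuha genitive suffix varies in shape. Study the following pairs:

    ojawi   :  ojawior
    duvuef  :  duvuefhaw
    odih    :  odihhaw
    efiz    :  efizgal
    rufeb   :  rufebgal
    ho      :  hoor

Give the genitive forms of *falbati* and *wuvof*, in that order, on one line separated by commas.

falbatior, wuvofhaw

The suffix is conditioned by the final sound: -haw when the stem ends in a voiceless consonant (*duvuef*, *odih*); -gal when the stem ends in a voiced consonant (*efiz*, *rufeb*); -or when the stem ends in a vowel (*ojawi*, *ho*).
Since the final sound of *falbati* is /i/ (a vowel), it takes -or, giving *falbatior*.
Since the final sound of *wuvof* is /f/ (a voiceless consonant), it takes -haw, giving *wuvofhaw*.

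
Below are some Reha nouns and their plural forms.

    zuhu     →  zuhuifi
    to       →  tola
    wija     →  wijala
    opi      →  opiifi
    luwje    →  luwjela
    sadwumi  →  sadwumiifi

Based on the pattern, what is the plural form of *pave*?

pavela

The alternation tracks the last vowel of the stem — -ifi when the last vowel of the stem is a high vowel (*zuhu*, *opi*, *sadwumi*); -la when the last vowel of the stem is a non-high vowel (*to*, *wija*, *luwje*).
*pave* — last vowel /e/ (a non-high vowel) → -la → *pavela*.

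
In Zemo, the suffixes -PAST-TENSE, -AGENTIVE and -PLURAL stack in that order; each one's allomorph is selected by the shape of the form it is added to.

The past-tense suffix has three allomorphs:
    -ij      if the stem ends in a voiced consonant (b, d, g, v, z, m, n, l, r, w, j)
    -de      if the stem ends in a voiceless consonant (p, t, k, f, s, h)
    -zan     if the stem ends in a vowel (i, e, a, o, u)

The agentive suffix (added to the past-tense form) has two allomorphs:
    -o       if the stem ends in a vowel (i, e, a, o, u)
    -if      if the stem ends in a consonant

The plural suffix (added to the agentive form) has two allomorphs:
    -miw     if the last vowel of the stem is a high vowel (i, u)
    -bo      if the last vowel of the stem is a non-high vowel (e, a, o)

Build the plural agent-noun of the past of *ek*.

ekdeobo

*ek*: final sound = /k/, a voiceless consonant → -de → *ekde*.
The final sound of the past-tense form *ekde* is /e/, which is a vowel, so the agentive suffix is -o, giving *ekdeo*.
The agentive form *ekdeo* — last vowel /o/ (a non-high vowel) → -bo → *ekdeobo*.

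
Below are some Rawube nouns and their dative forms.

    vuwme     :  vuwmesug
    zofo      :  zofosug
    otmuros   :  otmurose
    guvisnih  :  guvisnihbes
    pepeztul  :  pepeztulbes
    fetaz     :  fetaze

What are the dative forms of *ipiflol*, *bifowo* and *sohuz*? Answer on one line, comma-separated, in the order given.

ipiflolbes, bifowosug, sohuze

The alternation tracks the final sound of the stem — -e when the stem ends in a sibilant (*otmuros*, *fetaz*); -bes when the stem ends in a non-sibilant consonant (*guvisnih*, *pepeztul*); -sug when the stem ends in a vowel (*vuwme*, *zofo*).
*ipiflol*: final sound = /l/, a non-sibilant consonant → -bes → *ipiflolbes*.
*bifowo* — final sound /o/ (a vowel) → -sug → *bifowosug*.
The final sound of *sohuz* is /z/, which is a sibilant, so the suffix is -e, giving *sohuze*.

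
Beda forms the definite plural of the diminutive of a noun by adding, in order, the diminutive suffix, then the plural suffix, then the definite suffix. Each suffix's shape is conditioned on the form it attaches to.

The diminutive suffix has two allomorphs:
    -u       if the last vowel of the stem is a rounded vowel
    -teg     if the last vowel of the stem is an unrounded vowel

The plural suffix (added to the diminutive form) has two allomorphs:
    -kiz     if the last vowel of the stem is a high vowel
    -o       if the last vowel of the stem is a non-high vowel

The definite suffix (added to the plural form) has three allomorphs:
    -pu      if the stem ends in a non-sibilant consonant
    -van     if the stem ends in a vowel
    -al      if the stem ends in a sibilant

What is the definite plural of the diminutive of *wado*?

wadoukizal

Since the last vowel of *wado* is /o/ (a rounded vowel), it takes -u, giving *wadou*.
The diminutive form *wadou*: last vowel = /u/, a high vowel → -kiz → *wadoukiz*.
The plural form *wadoukiz* — final sound /z/ (a sibilant) → -al → *wadoukizal*.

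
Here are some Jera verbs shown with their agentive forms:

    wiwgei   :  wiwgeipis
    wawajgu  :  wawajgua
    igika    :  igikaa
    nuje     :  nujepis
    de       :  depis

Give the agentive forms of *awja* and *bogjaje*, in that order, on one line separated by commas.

awjaa, bogjajepis

The alternation tracks the last vowel of the stem — -pis when the last vowel of the stem is a front vowel (*wiwgei*, *nuje*, *de*); -a when the last vowel of the stem is a back vowel (*wawajgu*, *igika*).
The last vowel of *awja* is /a/, which is a back vowel, so the suffix is -a, giving *awjaa*.
*bogjaje*: last vowel = /e/, a front vowel → -pis → *bogjajepis*.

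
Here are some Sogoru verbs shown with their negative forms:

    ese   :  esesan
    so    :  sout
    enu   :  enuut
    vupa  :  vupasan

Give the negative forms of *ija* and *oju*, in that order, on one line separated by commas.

ijasan, ojuut

The alternation tracks the last vowel of the stem — -ut when the last vowel of the stem is a rounded vowel (*so*, *enu*); -san when the last vowel of the stem is an unrounded vowel (*ese*, *vupa*).
The last vowel of *ija* is /a/, which is an unrounded vowel, so the suffix is -san, giving *ijasan*.
*oju* — last vowel /u/ (a rounded vowel) → -ut → *ojuut*.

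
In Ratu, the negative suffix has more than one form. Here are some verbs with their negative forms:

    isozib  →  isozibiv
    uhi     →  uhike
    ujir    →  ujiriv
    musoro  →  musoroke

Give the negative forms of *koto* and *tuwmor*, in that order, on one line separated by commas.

kotoke, tuwmoriv

The suffix is conditioned by the final sound: -iv when the stem ends in a consonant (*isozib*, *ujir*); -ke when the stem ends in a vowel (*uhi*, *musoro*).
Since the final sound of *koto* is /o/ (a vowel), it takes -ke, giving *kotoke*.
*tuwmor* — final sound /r/ (a consonant) → -iv → *tuwmoriv*.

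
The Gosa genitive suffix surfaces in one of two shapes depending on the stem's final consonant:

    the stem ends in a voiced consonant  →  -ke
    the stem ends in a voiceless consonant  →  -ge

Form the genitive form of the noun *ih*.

*ih*: final consonant = /h/, voiceless → -ge → *ihge*.

ihge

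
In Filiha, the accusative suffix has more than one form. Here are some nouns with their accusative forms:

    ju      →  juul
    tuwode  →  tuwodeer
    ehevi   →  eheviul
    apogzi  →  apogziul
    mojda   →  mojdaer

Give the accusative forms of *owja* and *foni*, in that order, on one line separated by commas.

owjaer, foniul

The alternation tracks the last vowel of the stem — -ul when the last vowel of the stem is a high vowel (*ju*, *ehevi*, *apogzi*); -er when the last vowel of the stem is a non-high vowel (*tuwode*, *mojda*).
Since the last vowel of *owja* is /a/ (a non-high vowel), it takes -er, giving *owjaer*.
Since the last vowel of *foni* is /i/ (a high vowel), it takes -ul, giving *foniul*.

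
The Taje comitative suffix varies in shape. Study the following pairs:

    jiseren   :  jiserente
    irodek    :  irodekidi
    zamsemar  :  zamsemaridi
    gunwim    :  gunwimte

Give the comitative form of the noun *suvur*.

suvuridi

The suffix is conditioned by the final consonant: -te when the stem ends in a nasal (*jiseren*, *gunwim*); -idi when the stem ends in a non-nasal consonant (*irodek*, *zamsemar*).
Since the final consonant of *suvur* is /r/ (non-nasal), it takes -idi, giving *suvuridi*.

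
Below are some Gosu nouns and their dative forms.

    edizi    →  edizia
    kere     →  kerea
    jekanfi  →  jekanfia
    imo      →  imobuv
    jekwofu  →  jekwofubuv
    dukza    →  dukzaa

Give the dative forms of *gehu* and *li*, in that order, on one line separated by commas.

The pattern is rounding harmony: -buv when the last vowel of the stem is a rounded vowel (*imo*, *jekwofu*); -a when the last vowel of the stem is an unrounded vowel (*edizi*, *kere*, *jekanfi*, *dukza*).
*gehu* — last vowel /u/ (a rounded vowel) → -buv → *gehubuv*.
*li*: last vowel = /i/, an unrounded vowel → -a → *lia*.

gehubuv, lia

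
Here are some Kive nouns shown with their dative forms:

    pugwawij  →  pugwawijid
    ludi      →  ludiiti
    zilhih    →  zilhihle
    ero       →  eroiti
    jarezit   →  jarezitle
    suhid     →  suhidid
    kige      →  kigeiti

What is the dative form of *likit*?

likitle

The suffix is conditioned by the final sound: -le when the stem ends in a voiceless consonant (*zilhih*, *jarezit*); -id when the stem ends in a voiced consonant (*pugwawij*, *suhid*); -iti when the stem ends in a vowel (*ludi*, *ero*, *kige*).
*likit*: final sound = /t/, a voiceless consonant → -le → *likitle*.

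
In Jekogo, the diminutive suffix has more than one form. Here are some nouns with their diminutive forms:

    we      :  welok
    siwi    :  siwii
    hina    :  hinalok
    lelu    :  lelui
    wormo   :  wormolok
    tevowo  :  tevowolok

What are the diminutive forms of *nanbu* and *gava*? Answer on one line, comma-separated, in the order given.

Looking at the last vowel of each stem: -i when the last vowel of the stem is a high vowel (*siwi*, *lelu*); -lok when the last vowel of the stem is a non-high vowel (*we*, *hina*, *wormo*, *tevowo*).
The last vowel of *nanbu* is /u/, which is a high vowel, so the suffix is -i, giving *nanbui*.
*gava* — last vowel /a/ (a non-high vowel) → -lok → *gavalok*.

nanbui, gavalok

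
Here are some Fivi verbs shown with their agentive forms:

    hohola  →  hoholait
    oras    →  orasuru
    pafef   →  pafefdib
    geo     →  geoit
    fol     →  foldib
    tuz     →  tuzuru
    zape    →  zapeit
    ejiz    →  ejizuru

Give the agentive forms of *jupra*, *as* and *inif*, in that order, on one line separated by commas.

The alternation tracks the final sound of the stem — -uru when the stem ends in a sibilant (*oras*, *tuz*, *ejiz*); -dib when the stem ends in a non-sibilant consonant (*pafef*, *fol*); -it when the stem ends in a vowel (*hohola*, *geo*, *zape*).
*jupra* — final sound /a/ (a vowel) → -it → *juprait*.
*as*: final sound = /s/, a sibilant → -uru → *asuru*.
*inif*: final sound = /f/, a non-sibilant consonant → -dib → *inifdib*.

juprait, asuru, inifdib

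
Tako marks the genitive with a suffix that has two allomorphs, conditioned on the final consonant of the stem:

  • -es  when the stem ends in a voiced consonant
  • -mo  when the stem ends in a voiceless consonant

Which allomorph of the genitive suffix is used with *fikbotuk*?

*fikbotuk* — final consonant /k/ (voiceless) → -mo.

-mo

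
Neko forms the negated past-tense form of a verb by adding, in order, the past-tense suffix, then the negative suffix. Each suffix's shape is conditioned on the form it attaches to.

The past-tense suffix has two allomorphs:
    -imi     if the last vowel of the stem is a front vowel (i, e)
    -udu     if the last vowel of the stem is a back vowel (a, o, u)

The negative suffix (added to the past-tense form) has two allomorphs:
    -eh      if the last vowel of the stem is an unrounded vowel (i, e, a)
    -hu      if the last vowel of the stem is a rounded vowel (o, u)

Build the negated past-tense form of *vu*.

The last vowel of *vu* is /u/, which is a back vowel, so the past-tense suffix is -udu, giving *vuudu*.
Since the last vowel of the past-tense form *vuudu* is /u/ (a rounded vowel), it takes -hu, giving *vuuduhu*.

vuuduhu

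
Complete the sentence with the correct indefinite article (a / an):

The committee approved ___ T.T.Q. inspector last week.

The indefinite article is chosen by the initial *sound* of the following word, not its spelling.
The initialism *T.T.Q.* is read letter by letter; the first letter, T, is pronounced /tiː/, which begins with a consonant sound.
So the article is *a*: The committee approved a T.T.Q. inspector last week.

a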